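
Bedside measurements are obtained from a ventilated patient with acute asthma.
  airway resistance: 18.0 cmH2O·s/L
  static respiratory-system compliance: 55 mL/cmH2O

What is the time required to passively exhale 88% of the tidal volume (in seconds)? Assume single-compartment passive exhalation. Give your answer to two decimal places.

2.10

τ = R × C = 18.0 × 55 mL/cmH2O = 18.0 × 0.055 L/cmH2O = 0.99 s.
Exhaled fraction f = 1 − e^(−t/τ) → t = −τ·ln(1 − f) = −0.99·ln(0.12) = 2.099 s.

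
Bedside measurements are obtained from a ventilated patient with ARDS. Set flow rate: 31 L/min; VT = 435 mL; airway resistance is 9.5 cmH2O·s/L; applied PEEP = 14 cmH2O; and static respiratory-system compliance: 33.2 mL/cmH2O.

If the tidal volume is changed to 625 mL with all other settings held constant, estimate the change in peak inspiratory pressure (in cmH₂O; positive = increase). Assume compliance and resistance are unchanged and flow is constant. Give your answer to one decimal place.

PIP = Vt/C + R·V̇ + PEEP (constant-flow equation of motion).
Only the elastic term changes: ΔPIP = ΔVt / C = (625 − 435) / 33.2 = 5.723 cmH2O.

5.7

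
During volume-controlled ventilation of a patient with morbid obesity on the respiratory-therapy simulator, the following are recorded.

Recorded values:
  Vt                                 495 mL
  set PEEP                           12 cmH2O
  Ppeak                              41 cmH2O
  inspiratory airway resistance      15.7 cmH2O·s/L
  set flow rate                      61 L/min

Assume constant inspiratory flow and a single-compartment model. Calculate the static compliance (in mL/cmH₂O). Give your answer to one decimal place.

Flow: 61 L/min ÷ 60 = 1.0167 L/s.
Equation of motion (constant flow): PIP = Vt/C + R·V̇ + PEEP.
Vt/C = PIP − R·V̇ − PEEP = 41 − 15.7×1.0167 − 12 = 41 − 15.962 − 12 = 13.038 cmH2O.
C = Vt / 13.038 = 495 / 13.038 = 37.966 mL/cmH2O.

38.0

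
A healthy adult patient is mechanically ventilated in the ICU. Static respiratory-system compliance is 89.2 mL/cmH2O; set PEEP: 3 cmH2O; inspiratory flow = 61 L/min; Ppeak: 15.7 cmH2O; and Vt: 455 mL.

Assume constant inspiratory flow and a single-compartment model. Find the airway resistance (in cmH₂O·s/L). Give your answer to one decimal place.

Flow: 61 L/min ÷ 60 = 1.0167 L/s.
Equation of motion (constant flow): PIP = Vt/C + R·V̇ + PEEP.
R·V̇ = PIP − Vt/C − PEEP = 15.7 − 455/89.2 − 3 = 15.7 − 5.101 − 3 = 7.599 cmH2O.
R = 7.599 / 1.0167 = 7.474 cmH2O·s/L.

7.5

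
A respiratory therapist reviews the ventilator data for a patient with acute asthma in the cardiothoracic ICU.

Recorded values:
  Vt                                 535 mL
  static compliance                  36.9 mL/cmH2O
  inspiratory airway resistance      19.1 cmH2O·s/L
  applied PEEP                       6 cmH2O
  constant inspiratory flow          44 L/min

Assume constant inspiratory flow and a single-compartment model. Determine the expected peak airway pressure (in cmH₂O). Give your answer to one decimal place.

34.5

Flow: 44 L/min ÷ 60 = 0.7333 L/s.
Equation of motion (constant flow): PIP = Vt/C + R·V̇ + PEEP.
PIP = 535/36.9 + 19.1×0.7333 + 6 = 14.499 + 14.006 + 6 = 34.505 cmH2O.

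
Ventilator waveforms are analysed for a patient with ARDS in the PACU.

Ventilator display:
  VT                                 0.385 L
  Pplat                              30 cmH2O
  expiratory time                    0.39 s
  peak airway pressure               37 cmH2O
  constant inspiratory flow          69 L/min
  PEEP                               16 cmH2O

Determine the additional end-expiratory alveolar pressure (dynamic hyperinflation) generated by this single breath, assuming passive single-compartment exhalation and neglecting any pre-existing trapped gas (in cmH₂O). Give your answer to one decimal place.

Flow: 69 L/min ÷ 60 = 1.15 L/s.
R = (PIP − Pplat)/V̇ = (37 − 30) / 1.15 = 7.0/1.15 = 6.087 cmH2O·s/L.
C = Vt/(Pplat − PEEP) = 385.0 / (30 − 16) = 385.0/14.0 = 27.5 mL/cmH2O.
τ = R × C = 6.087 × 0.0275 L/cmH2O = 0.1674 s.
Fraction remaining = e^(−Te/τ) = e^(−0.39/0.1674) = 0.09732; trapped volume = 385.0 × 0.09732 = 37.468 mL.
Additional alveolar pressure from trapping ≈ V_trapped / C = 37.468 / 27.5 = 1.362 cmH2O.

1.4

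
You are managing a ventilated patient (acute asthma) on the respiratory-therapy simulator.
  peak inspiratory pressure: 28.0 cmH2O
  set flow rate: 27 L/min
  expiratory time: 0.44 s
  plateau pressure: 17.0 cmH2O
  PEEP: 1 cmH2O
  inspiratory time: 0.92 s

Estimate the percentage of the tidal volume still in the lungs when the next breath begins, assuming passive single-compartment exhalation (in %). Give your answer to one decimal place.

49.9

Flow: 27 L/min ÷ 60 = 0.45 L/s.
Vt = flow × Ti = 0.45 L/s × 0.92 s × 1000 mL/L = 414.0 mL.
R = (PIP − Pplat)/V̇ = (28.0 − 17.0) / 0.45 = 11.0/0.45 = 24.444 cmH2O·s/L.
C = Vt/(Pplat − PEEP) = 414.0 / (17.0 − 1) = 414.0/16.0 = 25.875 mL/cmH2O.
τ = R × C = 24.444 × 0.02588 L/cmH2O = 0.6326 s.
Fraction remaining at end-expiration = e^(−Te/τ) = e^(−0.44/0.6326) = 0.4988 → 49.88%.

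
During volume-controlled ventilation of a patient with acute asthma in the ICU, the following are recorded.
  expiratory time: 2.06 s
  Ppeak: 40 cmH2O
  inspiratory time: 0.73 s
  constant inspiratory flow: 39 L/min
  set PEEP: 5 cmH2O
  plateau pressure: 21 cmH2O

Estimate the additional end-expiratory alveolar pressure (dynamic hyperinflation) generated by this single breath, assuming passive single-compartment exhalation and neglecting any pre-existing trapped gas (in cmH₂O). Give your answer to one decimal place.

1.5

Flow: 39 L/min ÷ 60 = 0.65 L/s.
Vt = flow × Ti = 0.65 L/s × 0.73 s × 1000 mL/L = 474.5 mL.
R = (PIP − Pplat)/V̇ = (40 − 21) / 0.65 = 19.0/0.65 = 29.231 cmH2O·s/L.
C = Vt/(Pplat − PEEP) = 474.5 / (21 − 5) = 474.5/16.0 = 29.656 mL/cmH2O.
τ = R × C = 29.231 × 0.02966 L/cmH2O = 0.867 s.
Fraction remaining = e^(−Te/τ) = e^(−2.06/0.867) = 0.09292; trapped volume = 474.5 × 0.09292 = 44.091 mL.
Additional alveolar pressure from trapping ≈ V_trapped / C = 44.091 / 29.656 = 1.487 cmH2O.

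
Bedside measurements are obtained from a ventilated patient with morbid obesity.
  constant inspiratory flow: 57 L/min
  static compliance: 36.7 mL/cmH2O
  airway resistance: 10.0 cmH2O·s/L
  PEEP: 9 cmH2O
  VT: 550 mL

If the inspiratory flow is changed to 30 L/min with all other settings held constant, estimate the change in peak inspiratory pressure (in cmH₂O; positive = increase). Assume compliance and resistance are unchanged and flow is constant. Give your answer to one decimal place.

-4.5

Flow: 57 L/min ÷ 60 = 0.95 L/s.
New flow: 30 L/min ÷ 60 = 0.5 L/s.
PIP = Vt/C + R·V̇ + PEEP (constant-flow equation of motion).
Only the resistive term changes: ΔPIP = R × ΔV̇ = 10.0 × (0.5 − 0.95) = 10.0 × -0.45 = -4.5 cmH2O.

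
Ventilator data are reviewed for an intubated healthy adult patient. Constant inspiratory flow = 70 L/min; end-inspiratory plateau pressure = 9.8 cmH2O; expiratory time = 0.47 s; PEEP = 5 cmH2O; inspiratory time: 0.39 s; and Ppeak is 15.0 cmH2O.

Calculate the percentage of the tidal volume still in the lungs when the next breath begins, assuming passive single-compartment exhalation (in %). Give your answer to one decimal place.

Flow: 70 L/min ÷ 60 = 1.1667 L/s.
Vt = flow × Ti = 1.1667 L/s × 0.39 s × 1000 mL/L = 455.01 mL.
R = (PIP − Pplat)/V̇ = (15.0 − 9.8) / 1.1667 = 5.2/1.1667 = 4.457 cmH2O·s/L.
C = Vt/(Pplat − PEEP) = 455.01 / (9.8 − 5) = 455.01/4.8 = 94.794 mL/cmH2O.
τ = R × C = 4.457 × 0.09479 L/cmH2O = 0.4225 s.
Fraction remaining at end-expiration = e^(−Te/τ) = e^(−0.47/0.4225) = 0.3288 → 32.88%.

32.9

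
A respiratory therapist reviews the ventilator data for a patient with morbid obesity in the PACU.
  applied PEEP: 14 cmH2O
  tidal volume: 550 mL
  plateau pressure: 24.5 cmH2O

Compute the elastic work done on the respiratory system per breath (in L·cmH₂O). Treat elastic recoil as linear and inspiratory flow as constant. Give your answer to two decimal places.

Elastic work ≈ ½ × (Pplat − PEEP) × Vt = 0.5 × (24.5 − 14) × 0.550 L = 0.5 × 10.5 × 0.550 = 2.888 L·cmH2O.

2.89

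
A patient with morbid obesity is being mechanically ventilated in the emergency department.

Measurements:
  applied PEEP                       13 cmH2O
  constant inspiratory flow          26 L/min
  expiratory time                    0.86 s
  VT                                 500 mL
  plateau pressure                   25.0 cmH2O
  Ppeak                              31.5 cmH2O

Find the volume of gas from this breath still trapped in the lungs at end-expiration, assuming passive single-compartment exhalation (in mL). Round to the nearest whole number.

Flow: 26 L/min ÷ 60 = 0.4333 L/s.
R = (PIP − Pplat)/V̇ = (31.5 − 25.0) / 0.4333 = 6.5/0.4333 = 15.001 cmH2O·s/L.
C = Vt/(Pplat − PEEP) = 500.0 / (25.0 − 13) = 500.0/12.0 = 41.667 mL/cmH2O.
τ = R × C = 15.001 × 0.04167 L/cmH2O = 0.6251 s.
Fraction remaining = e^(−Te/τ) = e^(−0.86/0.6251) = 0.2526.
Trapped volume = 500.0 × 0.2526 = 126.3 mL.

126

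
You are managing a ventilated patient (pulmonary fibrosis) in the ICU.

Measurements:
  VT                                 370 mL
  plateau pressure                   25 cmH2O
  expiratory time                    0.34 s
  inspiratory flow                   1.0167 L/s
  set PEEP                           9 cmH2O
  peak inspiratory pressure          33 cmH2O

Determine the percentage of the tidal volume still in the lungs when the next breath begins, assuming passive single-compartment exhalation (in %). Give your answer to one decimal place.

15.4

R = (PIP − Pplat)/V̇ = (33 − 25) / 1.0167 = 8.0/1.0167 = 7.869 cmH2O·s/L.
C = Vt/(Pplat − PEEP) = 370.0 / (25 − 9) = 370.0/16.0 = 23.125 mL/cmH2O.
τ = R × C = 7.869 × 0.02313 L/cmH2O = 0.182 s.
Fraction remaining at end-expiration = e^(−Te/τ) = e^(−0.34/0.182) = 0.1544 → 15.44%.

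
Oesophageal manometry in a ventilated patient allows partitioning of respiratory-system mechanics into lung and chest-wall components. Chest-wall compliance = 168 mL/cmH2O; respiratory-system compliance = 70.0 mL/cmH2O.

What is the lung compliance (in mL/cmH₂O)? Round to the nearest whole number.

1/CL = 1/Crs − 1/Ccw.
1/CL = 1/70.0 − 1/168 = 0.008333.
CL = 120.0 mL/cmH2O.

120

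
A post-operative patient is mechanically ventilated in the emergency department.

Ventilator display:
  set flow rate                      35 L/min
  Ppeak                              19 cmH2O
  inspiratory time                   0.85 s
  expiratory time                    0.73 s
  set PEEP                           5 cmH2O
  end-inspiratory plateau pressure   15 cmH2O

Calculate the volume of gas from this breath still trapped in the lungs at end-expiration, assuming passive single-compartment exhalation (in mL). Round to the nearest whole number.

Flow: 35 L/min ÷ 60 = 0.5833 L/s.
Vt = flow × Ti = 0.5833 L/s × 0.85 s × 1000 mL/L = 495.81 mL.
R = (PIP − Pplat)/V̇ = (19 − 15) / 0.5833 = 4.0/0.5833 = 6.858 cmH2O·s/L.
C = Vt/(Pplat − PEEP) = 495.81 / (15 − 5) = 495.81/10.0 = 49.581 mL/cmH2O.
τ = R × C = 6.858 × 0.04958 L/cmH2O = 0.34 s.
Fraction remaining = e^(−Te/τ) = e^(−0.73/0.34) = 0.1168.
Trapped volume = 495.81 × 0.1168 = 57.911 mL.

58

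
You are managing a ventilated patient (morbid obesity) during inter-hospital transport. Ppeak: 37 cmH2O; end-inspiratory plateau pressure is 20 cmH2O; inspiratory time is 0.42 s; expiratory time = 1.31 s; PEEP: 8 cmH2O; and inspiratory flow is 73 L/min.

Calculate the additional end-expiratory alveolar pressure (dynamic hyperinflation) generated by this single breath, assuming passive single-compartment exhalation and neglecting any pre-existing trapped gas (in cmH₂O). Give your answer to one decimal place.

1.3

Flow: 73 L/min ÷ 60 = 1.2167 L/s.
Vt = flow × Ti = 1.2167 L/s × 0.42 s × 1000 mL/L = 511.01 mL.
R = (PIP − Pplat)/V̇ = (37 − 20) / 1.2167 = 17.0/1.2167 = 13.972 cmH2O·s/L.
C = Vt/(Pplat − PEEP) = 511.01 / (20 − 8) = 511.01/12.0 = 42.584 mL/cmH2O.
τ = R × C = 13.972 × 0.04258 L/cmH2O = 0.5949 s.
Fraction remaining = e^(−Te/τ) = e^(−1.31/0.5949) = 0.1106; trapped volume = 511.01 × 0.1106 = 56.518 mL.
Additional alveolar pressure from trapping ≈ V_trapped / C = 56.518 / 42.584 = 1.327 cmH2O.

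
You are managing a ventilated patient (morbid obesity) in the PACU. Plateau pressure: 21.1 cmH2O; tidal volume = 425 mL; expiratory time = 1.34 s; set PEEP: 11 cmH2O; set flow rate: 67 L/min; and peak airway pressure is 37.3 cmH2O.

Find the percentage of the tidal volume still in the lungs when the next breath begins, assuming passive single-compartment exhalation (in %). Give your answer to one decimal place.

Flow: 67 L/min ÷ 60 = 1.1167 L/s.
R = (PIP − Pplat)/V̇ = (37.3 − 21.1) / 1.1167 = 16.2/1.1167 = 14.507 cmH2O·s/L.
C = Vt/(Pplat − PEEP) = 425.0 / (21.1 − 11) = 425.0/10.1 = 42.079 mL/cmH2O.
τ = R × C = 14.507 × 0.04208 L/cmH2O = 0.6105 s.
Fraction remaining at end-expiration = e^(−Te/τ) = e^(−1.34/0.6105) = 0.1114 → 11.14%.

11.1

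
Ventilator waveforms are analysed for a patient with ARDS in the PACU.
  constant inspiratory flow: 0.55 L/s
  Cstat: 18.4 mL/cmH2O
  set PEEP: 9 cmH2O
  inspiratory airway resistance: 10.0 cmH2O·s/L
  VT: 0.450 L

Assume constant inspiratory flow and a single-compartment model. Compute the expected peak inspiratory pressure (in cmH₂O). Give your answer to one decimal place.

39.0

Equation of motion (constant flow): PIP = Vt/C + R·V̇ + PEEP.
PIP = 450/18.4 + 10.0×0.55 + 9 = 24.457 + 5.5 + 9 = 38.957 cmH2O.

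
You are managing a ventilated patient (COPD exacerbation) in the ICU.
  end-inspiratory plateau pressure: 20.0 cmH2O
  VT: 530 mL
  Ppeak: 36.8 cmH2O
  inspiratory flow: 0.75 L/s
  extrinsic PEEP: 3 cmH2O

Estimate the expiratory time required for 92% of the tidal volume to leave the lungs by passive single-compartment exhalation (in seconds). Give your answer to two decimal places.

R = (PIP − Pplat)/V̇ = (36.8 − 20.0) / 0.75 = 16.8/0.75 = 22.4 cmH2O·s/L.
C = Vt/(Pplat − PEEP) = 530.0 / (20.0 − 3) = 530.0/17.0 = 31.176 mL/cmH2O.
τ = R × C = 22.4 × 0.03118 L/cmH2O = 0.6984 s.
t = −τ·ln(1 − 0.92) = −0.6984·ln(0.08) = 1.764 s.

1.76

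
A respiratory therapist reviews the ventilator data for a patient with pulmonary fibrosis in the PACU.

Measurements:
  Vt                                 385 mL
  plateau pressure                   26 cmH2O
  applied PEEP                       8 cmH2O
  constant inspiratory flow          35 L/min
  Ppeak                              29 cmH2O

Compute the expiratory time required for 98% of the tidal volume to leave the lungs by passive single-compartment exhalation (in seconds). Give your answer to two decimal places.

0.43

Flow: 35 L/min ÷ 60 = 0.5833 L/s.
R = (PIP − Pplat)/V̇ = (29 − 26) / 0.5833 = 3.0/0.5833 = 5.143 cmH2O·s/L.
C = Vt/(Pplat − PEEP) = 385.0 / (26 − 8) = 385.0/18.0 = 21.389 mL/cmH2O.
τ = R × C = 5.143 × 0.02139 L/cmH2O = 0.11 s.
t = −τ·ln(1 − 0.98) = −0.11·ln(0.02) = 0.4303 s.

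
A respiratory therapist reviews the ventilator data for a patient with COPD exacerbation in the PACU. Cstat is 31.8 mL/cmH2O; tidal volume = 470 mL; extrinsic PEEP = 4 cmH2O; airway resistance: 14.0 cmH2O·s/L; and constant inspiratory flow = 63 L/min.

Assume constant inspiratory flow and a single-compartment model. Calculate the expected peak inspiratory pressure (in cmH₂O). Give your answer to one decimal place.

33.5

Flow: 63 L/min ÷ 60 = 1.05 L/s.
Equation of motion (constant flow): PIP = Vt/C + R·V̇ + PEEP.
PIP = 470/31.8 + 14.0×1.05 + 4 = 14.78 + 14.7 + 4 = 33.48 cmH2O.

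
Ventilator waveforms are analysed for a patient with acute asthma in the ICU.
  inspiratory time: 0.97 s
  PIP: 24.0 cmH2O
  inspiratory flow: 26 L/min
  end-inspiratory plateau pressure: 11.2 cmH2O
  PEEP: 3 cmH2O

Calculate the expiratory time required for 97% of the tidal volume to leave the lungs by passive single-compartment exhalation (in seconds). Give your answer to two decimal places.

Flow: 26 L/min ÷ 60 = 0.4333 L/s.
Vt = flow × Ti = 0.4333 L/s × 0.97 s × 1000 mL/L = 420.3 mL.
R = (PIP − Pplat)/V̇ = (24.0 − 11.2) / 0.4333 = 12.8/0.4333 = 29.541 cmH2O·s/L.
C = Vt/(Pplat − PEEP) = 420.3 / (11.2 − 3) = 420.3/8.2 = 51.256 mL/cmH2O.
τ = R × C = 29.541 × 0.05126 L/cmH2O = 1.514 s.
t = −τ·ln(1 − 0.97) = −1.514·ln(0.03) = 5.309 s.

5.31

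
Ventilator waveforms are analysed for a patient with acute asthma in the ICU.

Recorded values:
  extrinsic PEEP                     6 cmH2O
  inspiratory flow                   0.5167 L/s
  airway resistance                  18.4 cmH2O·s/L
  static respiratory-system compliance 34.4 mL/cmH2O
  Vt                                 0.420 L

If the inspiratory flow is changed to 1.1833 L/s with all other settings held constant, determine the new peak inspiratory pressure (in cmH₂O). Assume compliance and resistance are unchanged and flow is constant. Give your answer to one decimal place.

40.0

PIP = Vt/C + R·V̇ + PEEP (constant-flow equation of motion).
Only the resistive term changes: ΔPIP = R × ΔV̇ = 18.4 × (1.1833 − 0.5167) = 18.4 × 0.6666 = 12.265 cmH2O.
Original PIP = 420/34.4 + 18.4×0.5167 + 6 = 27.717 cmH2O; new PIP = 27.717 + (12.265) = 39.982 cmH2O.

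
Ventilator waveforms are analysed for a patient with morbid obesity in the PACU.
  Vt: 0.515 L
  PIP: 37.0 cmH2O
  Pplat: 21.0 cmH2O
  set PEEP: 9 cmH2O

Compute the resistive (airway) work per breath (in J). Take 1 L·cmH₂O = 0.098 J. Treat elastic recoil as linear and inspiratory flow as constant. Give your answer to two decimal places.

0.81

With constant inspiratory flow the resistive pressure is constant at PIP − Pplat = 37.0 − 21.0 = 16.0 cmH2O, so resistive work = 16.0 × 0.515 = 8.24 L·cmH2O.
× 0.098 J/(L·cmH2O) → 0.8075 J.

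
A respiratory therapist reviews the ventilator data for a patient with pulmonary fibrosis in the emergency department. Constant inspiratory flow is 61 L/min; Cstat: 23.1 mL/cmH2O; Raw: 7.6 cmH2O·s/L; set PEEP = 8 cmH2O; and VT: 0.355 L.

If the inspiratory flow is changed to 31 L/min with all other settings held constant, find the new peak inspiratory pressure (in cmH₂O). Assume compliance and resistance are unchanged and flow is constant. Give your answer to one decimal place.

Flow: 61 L/min ÷ 60 = 1.0167 L/s.
New flow: 31 L/min ÷ 60 = 0.5167 L/s.
PIP = Vt/C + R·V̇ + PEEP (constant-flow equation of motion).
Only the resistive term changes: ΔPIP = R × ΔV̇ = 7.6 × (0.5167 − 1.0167) = 7.6 × -0.5 = -3.8 cmH2O.
Original PIP = 355/23.1 + 7.6×1.0167 + 8 = 31.095 cmH2O; new PIP = 31.095 + (-3.8) = 27.295 cmH2O.

27.3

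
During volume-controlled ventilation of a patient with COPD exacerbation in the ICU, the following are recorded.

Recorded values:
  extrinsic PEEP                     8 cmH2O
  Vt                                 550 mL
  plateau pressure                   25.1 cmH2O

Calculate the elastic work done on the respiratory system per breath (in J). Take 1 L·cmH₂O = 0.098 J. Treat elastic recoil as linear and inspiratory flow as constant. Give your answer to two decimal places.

0.46

Elastic work ≈ ½ × (Pplat − PEEP) × Vt = 0.5 × (25.1 − 8) × 0.550 L = 0.5 × 17.1 × 0.550 = 4.703 L·cmH2O.
× 0.098 J/(L·cmH2O) → 0.4609 J.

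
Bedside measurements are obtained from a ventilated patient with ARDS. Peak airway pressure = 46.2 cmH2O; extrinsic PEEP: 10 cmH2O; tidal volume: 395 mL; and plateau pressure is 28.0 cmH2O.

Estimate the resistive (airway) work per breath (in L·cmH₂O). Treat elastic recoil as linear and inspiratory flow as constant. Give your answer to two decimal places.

With constant inspiratory flow the resistive pressure is constant at PIP − Pplat = 46.2 − 28.0 = 18.2 cmH2O, so resistive work = 18.2 × 0.395 = 7.189 L·cmH2O.

7.19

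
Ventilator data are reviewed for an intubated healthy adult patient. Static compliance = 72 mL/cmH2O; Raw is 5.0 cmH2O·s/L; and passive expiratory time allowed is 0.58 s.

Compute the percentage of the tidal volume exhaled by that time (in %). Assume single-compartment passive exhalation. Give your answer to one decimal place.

τ = R × C = 5.0 × 72 mL/cmH2O = 5.0 × 0.072 L/cmH2O = 0.36 s.
Passive exhalation: V(t)/V₀ = e^(−t/τ) = e^(−0.58/0.36) = 0.1997.
Fraction exhaled = 1 − 0.1997 = 0.8003 → 80.03%.

80.0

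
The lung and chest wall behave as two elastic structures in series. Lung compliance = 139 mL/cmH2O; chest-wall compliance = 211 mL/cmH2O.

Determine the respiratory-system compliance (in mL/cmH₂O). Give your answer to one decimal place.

Lung and chest wall are elastances in series: 1/Crs = 1/CL + 1/Ccw.
1/Crs = 1/139 + 1/211 = 0.01193.
Crs = 83.822 mL/cmH2O.

83.8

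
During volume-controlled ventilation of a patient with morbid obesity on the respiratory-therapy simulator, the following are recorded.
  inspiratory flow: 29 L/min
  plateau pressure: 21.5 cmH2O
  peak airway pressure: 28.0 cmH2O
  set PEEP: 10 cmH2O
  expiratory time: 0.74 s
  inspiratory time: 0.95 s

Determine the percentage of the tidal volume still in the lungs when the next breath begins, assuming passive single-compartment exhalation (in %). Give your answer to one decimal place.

Flow: 29 L/min ÷ 60 = 0.4833 L/s.
Vt = flow × Ti = 0.4833 L/s × 0.95 s × 1000 mL/L = 459.14 mL.
R = (PIP − Pplat)/V̇ = (28.0 − 21.5) / 0.4833 = 6.5/0.4833 = 13.449 cmH2O·s/L.
C = Vt/(Pplat − PEEP) = 459.14 / (21.5 − 10) = 459.14/11.5 = 39.925 mL/cmH2O.
τ = R × C = 13.449 × 0.03993 L/cmH2O = 0.537 s.
Fraction remaining at end-expiration = e^(−Te/τ) = e^(−0.74/0.537) = 0.2521 → 25.21%.

25.2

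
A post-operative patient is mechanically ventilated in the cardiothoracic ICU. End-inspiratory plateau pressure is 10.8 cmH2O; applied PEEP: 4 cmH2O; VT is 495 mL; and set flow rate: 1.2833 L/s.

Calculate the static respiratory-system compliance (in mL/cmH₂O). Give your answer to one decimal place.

72.8

Cstat = Vt / (Pplat − PEEP) = 495 / (10.8 − 4) = 495 / 6.8 = 72.794 mL/cmH2O.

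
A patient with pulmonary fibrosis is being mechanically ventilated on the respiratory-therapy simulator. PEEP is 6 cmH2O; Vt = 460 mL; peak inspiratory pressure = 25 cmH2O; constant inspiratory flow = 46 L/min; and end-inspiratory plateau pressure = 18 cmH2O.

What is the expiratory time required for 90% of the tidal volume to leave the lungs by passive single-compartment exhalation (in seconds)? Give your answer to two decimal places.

Flow: 46 L/min ÷ 60 = 0.7667 L/s.
R = (PIP − Pplat)/V̇ = (25 − 18) / 0.7667 = 7.0/0.7667 = 9.13 cmH2O·s/L.
C = Vt/(Pplat − PEEP) = 460.0 / (18 − 6) = 460.0/12.0 = 38.333 mL/cmH2O.
τ = R × C = 9.13 × 0.03833 L/cmH2O = 0.35 s.
t = −τ·ln(1 − 0.90) = −0.35·ln(0.1) = 0.8059 s.

0.81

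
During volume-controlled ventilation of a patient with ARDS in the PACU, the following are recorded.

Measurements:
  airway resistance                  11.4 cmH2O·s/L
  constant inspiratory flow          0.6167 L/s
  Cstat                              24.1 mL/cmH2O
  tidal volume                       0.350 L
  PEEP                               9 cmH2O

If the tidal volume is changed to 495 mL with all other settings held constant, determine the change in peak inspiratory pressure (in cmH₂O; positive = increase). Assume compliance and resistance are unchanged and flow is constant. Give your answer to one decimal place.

PIP = Vt/C + R·V̇ + PEEP (constant-flow equation of motion).
Only the elastic term changes: ΔPIP = ΔVt / C = (495 − 350) / 24.1 = 6.017 cmH2O.

6.0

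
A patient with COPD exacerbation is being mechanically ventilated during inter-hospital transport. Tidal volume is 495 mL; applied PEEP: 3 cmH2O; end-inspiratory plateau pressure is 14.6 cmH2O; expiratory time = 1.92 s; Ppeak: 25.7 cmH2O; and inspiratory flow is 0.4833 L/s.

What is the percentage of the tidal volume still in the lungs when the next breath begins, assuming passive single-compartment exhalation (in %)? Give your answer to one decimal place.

R = (PIP − Pplat)/V̇ = (25.7 − 14.6) / 0.4833 = 11.1/0.4833 = 22.967 cmH2O·s/L.
C = Vt/(Pplat − PEEP) = 495.0 / (14.6 − 3) = 495.0/11.6 = 42.672 mL/cmH2O.
τ = R × C = 22.967 × 0.04267 L/cmH2O = 0.98 s.
Fraction remaining at end-expiration = e^(−Te/τ) = e^(−1.92/0.98) = 0.141 → 14.1%.

14.1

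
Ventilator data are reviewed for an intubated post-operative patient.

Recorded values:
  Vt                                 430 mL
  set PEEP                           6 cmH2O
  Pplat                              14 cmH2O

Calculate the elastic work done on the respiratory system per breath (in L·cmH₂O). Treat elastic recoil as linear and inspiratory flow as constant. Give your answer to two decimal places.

Elastic work ≈ ½ × (Pplat − PEEP) × Vt = 0.5 × (14 − 6) × 0.430 L = 0.5 × 8.0 × 0.430 = 1.72 L·cmH2O.

1.72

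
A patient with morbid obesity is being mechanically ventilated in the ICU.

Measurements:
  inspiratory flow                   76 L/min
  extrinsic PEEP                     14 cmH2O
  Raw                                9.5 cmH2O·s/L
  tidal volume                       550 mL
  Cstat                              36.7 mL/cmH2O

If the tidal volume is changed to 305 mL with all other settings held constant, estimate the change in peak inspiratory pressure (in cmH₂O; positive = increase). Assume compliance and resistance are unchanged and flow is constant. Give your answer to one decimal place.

PIP = Vt/C + R·V̇ + PEEP (constant-flow equation of motion).
Only the elastic term changes: ΔPIP = ΔVt / C = (305 − 550) / 36.7 = -6.676 cmH2O.

-6.7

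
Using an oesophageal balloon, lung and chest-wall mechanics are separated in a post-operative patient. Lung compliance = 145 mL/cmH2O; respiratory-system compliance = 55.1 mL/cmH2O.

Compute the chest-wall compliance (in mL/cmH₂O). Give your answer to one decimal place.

1/Ccw = 1/Crs − 1/CL.
1/Ccw = 1/55.1 − 1/145 = 0.01125.
Ccw = 88.889 mL/cmH2O.

88.9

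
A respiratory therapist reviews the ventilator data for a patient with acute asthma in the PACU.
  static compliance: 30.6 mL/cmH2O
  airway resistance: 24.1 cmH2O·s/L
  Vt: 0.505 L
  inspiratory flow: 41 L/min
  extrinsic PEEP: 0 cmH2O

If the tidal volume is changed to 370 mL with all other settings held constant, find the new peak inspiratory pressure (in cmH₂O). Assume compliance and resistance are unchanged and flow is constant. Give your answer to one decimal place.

28.6

Flow: 41 L/min ÷ 60 = 0.6833 L/s.
PIP = Vt/C + R·V̇ + PEEP (constant-flow equation of motion).
Only the elastic term changes: ΔPIP = ΔVt / C = (370 − 505) / 30.6 = -4.412 cmH2O.
Original PIP = 505/30.6 + 24.1×0.6833 + 0 = 32.971 cmH2O; new PIP = 32.971 + (-4.412) = 28.559 cmH2O.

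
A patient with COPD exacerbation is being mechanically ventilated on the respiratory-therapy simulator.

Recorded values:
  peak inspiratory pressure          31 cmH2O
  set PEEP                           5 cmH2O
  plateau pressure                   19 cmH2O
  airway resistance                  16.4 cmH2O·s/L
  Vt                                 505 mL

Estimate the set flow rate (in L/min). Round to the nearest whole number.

flow = (PIP − Pplat) / Raw = (31 − 19) / 16.4 = 0.7317 L/s × 60 = 43.902 L/min.

44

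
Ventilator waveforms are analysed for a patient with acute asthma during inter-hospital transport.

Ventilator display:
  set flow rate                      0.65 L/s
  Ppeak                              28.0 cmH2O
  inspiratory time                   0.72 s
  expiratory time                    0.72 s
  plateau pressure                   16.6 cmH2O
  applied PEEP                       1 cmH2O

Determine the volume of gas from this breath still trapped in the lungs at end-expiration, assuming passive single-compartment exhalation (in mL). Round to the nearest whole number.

119

Vt = flow × Ti = 0.65 L/s × 0.72 s × 1000 mL/L = 468.0 mL.
R = (PIP − Pplat)/V̇ = (28.0 − 16.6) / 0.65 = 11.4/0.65 = 17.538 cmH2O·s/L.
C = Vt/(Pplat − PEEP) = 468.0 / (16.6 − 1) = 468.0/15.6 = 30.0 mL/cmH2O.
τ = R × C = 17.538 × 0.03 L/cmH2O = 0.5261 s.
Fraction remaining = e^(−Te/τ) = e^(−0.72/0.5261) = 0.2545.
Trapped volume = 468.0 × 0.2545 = 119.11 mL.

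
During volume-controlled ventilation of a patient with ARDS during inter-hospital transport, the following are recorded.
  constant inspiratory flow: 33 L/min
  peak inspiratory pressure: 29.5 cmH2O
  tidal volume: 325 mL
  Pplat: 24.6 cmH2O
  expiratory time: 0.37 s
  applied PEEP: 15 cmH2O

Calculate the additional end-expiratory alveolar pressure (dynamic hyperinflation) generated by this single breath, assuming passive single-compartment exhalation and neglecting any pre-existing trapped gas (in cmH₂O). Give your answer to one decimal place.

2.8

Flow: 33 L/min ÷ 60 = 0.55 L/s.
R = (PIP − Pplat)/V̇ = (29.5 − 24.6) / 0.55 = 4.9/0.55 = 8.909 cmH2O·s/L.
C = Vt/(Pplat − PEEP) = 325.0 / (24.6 − 15) = 325.0/9.6 = 33.854 mL/cmH2O.
τ = R × C = 8.909 × 0.03385 L/cmH2O = 0.3016 s.
Fraction remaining = e^(−Te/τ) = e^(−0.37/0.3016) = 0.2932; trapped volume = 325.0 × 0.2932 = 95.29 mL.
Additional alveolar pressure from trapping ≈ V_trapped / C = 95.29 / 33.854 = 2.815 cmH2O.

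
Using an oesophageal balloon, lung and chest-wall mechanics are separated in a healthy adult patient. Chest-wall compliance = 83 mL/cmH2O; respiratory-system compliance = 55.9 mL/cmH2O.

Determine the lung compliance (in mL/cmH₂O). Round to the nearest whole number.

171

1/CL = 1/Crs − 1/Ccw.
1/CL = 1/55.9 − 1/83 = 0.005841.
CL = 171.2 mL/cmH2O.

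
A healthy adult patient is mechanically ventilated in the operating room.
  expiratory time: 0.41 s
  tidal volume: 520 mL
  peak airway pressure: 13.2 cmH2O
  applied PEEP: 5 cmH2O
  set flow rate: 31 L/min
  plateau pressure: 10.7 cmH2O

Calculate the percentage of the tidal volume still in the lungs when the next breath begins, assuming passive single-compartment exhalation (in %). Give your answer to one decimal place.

39.5

Flow: 31 L/min ÷ 60 = 0.5167 L/s.
R = (PIP − Pplat)/V̇ = (13.2 − 10.7) / 0.5167 = 2.5/0.5167 = 4.838 cmH2O·s/L.
C = Vt/(Pplat − PEEP) = 520.0 / (10.7 − 5) = 520.0/5.7 = 91.228 mL/cmH2O.
τ = R × C = 4.838 × 0.09123 L/cmH2O = 0.4414 s.
Fraction remaining at end-expiration = e^(−Te/τ) = e^(−0.41/0.4414) = 0.395 → 39.5%.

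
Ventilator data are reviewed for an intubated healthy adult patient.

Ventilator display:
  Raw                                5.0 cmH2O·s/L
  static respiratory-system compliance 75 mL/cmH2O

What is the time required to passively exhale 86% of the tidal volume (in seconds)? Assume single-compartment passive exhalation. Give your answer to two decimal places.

0.74

τ = R × C = 5.0 × 75 mL/cmH2O = 5.0 × 0.075 L/cmH2O = 0.375 s.
Exhaled fraction f = 1 − e^(−t/τ) → t = −τ·ln(1 − f) = −0.375·ln(0.14) = 0.7373 s.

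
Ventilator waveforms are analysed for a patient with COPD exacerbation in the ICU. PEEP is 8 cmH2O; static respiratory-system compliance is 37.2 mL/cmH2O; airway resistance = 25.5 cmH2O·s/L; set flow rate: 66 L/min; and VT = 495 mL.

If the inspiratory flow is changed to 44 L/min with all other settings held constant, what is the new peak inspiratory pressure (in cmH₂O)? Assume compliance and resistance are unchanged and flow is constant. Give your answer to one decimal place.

Flow: 66 L/min ÷ 60 = 1.1 L/s.
New flow: 44 L/min ÷ 60 = 0.7333 L/s.
PIP = Vt/C + R·V̇ + PEEP (constant-flow equation of motion).
Only the resistive term changes: ΔPIP = R × ΔV̇ = 25.5 × (0.7333 − 1.1) = 25.5 × -0.3667 = -9.351 cmH2O.
Original PIP = 495/37.2 + 25.5×1.1 + 8 = 49.356 cmH2O; new PIP = 49.356 + (-9.351) = 40.005 cmH2O.

40.0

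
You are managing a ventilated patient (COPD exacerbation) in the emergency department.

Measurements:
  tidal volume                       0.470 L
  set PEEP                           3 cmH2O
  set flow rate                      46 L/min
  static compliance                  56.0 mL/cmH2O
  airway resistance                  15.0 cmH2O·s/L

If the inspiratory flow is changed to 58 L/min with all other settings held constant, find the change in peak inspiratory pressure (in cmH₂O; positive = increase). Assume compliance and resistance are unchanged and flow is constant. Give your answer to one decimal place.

Flow: 46 L/min ÷ 60 = 0.7667 L/s.
New flow: 58 L/min ÷ 60 = 0.9667 L/s.
PIP = Vt/C + R·V̇ + PEEP (constant-flow equation of motion).
Only the resistive term changes: ΔPIP = R × ΔV̇ = 15.0 × (0.9667 − 0.7667) = 15.0 × 0.2 = 3.0 cmH2O.

3.0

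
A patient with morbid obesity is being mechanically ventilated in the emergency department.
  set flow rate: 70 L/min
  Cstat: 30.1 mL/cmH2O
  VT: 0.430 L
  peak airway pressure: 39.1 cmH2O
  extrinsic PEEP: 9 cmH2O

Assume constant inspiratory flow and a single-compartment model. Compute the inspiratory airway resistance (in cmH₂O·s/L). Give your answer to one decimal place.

Flow: 70 L/min ÷ 60 = 1.1667 L/s.
Equation of motion (constant flow): PIP = Vt/C + R·V̇ + PEEP.
R·V̇ = PIP − Vt/C − PEEP = 39.1 − 430/30.1 − 9 = 39.1 − 14.286 − 9 = 15.814 cmH2O.
R = 15.814 / 1.1667 = 13.554 cmH2O·s/L.

13.6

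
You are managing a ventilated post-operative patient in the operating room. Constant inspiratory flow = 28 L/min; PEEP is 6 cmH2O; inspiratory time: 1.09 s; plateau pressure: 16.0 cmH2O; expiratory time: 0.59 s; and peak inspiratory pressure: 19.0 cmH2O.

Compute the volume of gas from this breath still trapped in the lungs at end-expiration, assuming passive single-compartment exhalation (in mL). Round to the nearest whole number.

Flow: 28 L/min ÷ 60 = 0.4667 L/s.
Vt = flow × Ti = 0.4667 L/s × 1.09 s × 1000 mL/L = 508.7 mL.
R = (PIP − Pplat)/V̇ = (19.0 − 16.0) / 0.4667 = 3.0/0.4667 = 6.428 cmH2O·s/L.
C = Vt/(Pplat − PEEP) = 508.7 / (16.0 − 6) = 508.7/10.0 = 50.87 mL/cmH2O.
τ = R × C = 6.428 × 0.05087 L/cmH2O = 0.327 s.
Fraction remaining = e^(−Te/τ) = e^(−0.59/0.327) = 0.1646.
Trapped volume = 508.7 × 0.1646 = 83.732 mL.

84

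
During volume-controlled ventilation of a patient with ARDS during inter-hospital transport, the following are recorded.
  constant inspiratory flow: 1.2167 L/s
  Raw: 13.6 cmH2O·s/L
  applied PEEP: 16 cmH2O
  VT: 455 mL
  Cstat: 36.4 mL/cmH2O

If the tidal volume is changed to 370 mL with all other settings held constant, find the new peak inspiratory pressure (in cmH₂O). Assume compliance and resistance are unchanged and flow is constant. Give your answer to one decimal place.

42.7

PIP = Vt/C + R·V̇ + PEEP (constant-flow equation of motion).
Only the elastic term changes: ΔPIP = ΔVt / C = (370 − 455) / 36.4 = -2.335 cmH2O.
Original PIP = 455/36.4 + 13.6×1.2167 + 16 = 45.047 cmH2O; new PIP = 45.047 + (-2.335) = 42.712 cmH2O.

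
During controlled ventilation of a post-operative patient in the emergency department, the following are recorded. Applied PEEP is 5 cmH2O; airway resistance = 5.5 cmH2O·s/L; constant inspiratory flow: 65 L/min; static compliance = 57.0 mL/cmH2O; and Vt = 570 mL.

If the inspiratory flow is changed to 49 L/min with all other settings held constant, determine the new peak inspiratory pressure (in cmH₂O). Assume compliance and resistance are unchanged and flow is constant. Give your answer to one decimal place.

Flow: 65 L/min ÷ 60 = 1.0833 L/s.
New flow: 49 L/min ÷ 60 = 0.8167 L/s.
PIP = Vt/C + R·V̇ + PEEP (constant-flow equation of motion).
Only the resistive term changes: ΔPIP = R × ΔV̇ = 5.5 × (0.8167 − 1.0833) = 5.5 × -0.2666 = -1.466 cmH2O.
Original PIP = 570/57.0 + 5.5×1.0833 + 5 = 20.958 cmH2O; new PIP = 20.958 + (-1.466) = 19.492 cmH2O.

19.5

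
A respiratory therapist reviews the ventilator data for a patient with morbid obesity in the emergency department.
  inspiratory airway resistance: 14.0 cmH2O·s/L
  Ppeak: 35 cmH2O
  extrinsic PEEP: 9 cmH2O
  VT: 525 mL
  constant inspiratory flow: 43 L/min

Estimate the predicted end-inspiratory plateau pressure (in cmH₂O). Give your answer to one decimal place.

25.0

Flow: 43 L/min ÷ 60 = 0.7167 L/s.
Pplat = PIP − Raw × flow = 35 − 14.0 × 0.7167 = 35 − 10.034 = 24.966 cmH2O.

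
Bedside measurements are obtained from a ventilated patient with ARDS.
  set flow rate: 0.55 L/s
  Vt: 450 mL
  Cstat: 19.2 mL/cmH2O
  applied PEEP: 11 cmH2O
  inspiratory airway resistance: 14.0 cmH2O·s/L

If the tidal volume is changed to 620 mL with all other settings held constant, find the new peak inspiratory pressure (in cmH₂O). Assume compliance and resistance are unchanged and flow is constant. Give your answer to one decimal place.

51.0

PIP = Vt/C + R·V̇ + PEEP (constant-flow equation of motion).
Only the elastic term changes: ΔPIP = ΔVt / C = (620 − 450) / 19.2 = 8.854 cmH2O.
Original PIP = 450/19.2 + 14.0×0.55 + 11 = 42.138 cmH2O; new PIP = 42.138 + (8.854) = 50.992 cmH2O.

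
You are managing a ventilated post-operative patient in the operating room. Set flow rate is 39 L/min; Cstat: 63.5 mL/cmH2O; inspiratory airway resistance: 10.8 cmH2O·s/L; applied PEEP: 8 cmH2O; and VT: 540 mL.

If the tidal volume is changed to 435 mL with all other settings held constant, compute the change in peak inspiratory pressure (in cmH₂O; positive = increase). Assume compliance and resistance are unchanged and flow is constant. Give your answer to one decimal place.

PIP = Vt/C + R·V̇ + PEEP (constant-flow equation of motion).
Only the elastic term changes: ΔPIP = ΔVt / C = (435 − 540) / 63.5 = -1.654 cmH2O.

-1.7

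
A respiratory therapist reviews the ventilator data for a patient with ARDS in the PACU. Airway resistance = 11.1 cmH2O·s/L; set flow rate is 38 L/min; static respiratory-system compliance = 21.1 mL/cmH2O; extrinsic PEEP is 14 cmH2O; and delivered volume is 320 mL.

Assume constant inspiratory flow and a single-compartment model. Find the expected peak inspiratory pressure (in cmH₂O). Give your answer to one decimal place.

Flow: 38 L/min ÷ 60 = 0.6333 L/s.
Equation of motion (constant flow): PIP = Vt/C + R·V̇ + PEEP.
PIP = 320/21.1 + 11.1×0.6333 + 14 = 15.166 + 7.03 + 14 = 36.196 cmH2O.

36.2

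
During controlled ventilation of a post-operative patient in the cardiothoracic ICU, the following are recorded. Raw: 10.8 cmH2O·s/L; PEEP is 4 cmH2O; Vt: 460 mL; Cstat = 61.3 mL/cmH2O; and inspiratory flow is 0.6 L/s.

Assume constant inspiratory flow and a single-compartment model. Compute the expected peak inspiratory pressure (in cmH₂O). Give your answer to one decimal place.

Equation of motion (constant flow): PIP = Vt/C + R·V̇ + PEEP.
PIP = 460/61.3 + 10.8×0.6 + 4 = 7.504 + 6.48 + 4 = 17.984 cmH2O.

18.0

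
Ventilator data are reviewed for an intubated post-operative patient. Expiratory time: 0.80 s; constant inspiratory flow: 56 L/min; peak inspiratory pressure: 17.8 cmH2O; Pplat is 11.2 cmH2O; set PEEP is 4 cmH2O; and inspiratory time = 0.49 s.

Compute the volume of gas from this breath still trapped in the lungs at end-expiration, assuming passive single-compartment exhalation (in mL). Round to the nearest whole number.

Flow: 56 L/min ÷ 60 = 0.9333 L/s.
Vt = flow × Ti = 0.9333 L/s × 0.49 s × 1000 mL/L = 457.32 mL.
R = (PIP − Pplat)/V̇ = (17.8 − 11.2) / 0.9333 = 6.6/0.9333 = 7.072 cmH2O·s/L.
C = Vt/(Pplat − PEEP) = 457.32 / (11.2 − 4) = 457.32/7.2 = 63.517 mL/cmH2O.
τ = R × C = 7.072 × 0.06352 L/cmH2O = 0.4492 s.
Fraction remaining = e^(−Te/τ) = e^(−0.80/0.4492) = 0.1685.
Trapped volume = 457.32 × 0.1685 = 77.058 mL.

77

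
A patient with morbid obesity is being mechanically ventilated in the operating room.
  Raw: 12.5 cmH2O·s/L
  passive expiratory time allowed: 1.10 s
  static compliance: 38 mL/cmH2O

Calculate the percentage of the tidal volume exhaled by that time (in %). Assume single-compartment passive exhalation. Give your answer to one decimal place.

τ = R × C = 12.5 × 38 mL/cmH2O = 12.5 × 0.038 L/cmH2O = 0.475 s.
Passive exhalation: V(t)/V₀ = e^(−t/τ) = e^(−1.10/0.475) = 0.09869.
Fraction exhaled = 1 − 0.09869 = 0.9013 → 90.13%.

90.1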